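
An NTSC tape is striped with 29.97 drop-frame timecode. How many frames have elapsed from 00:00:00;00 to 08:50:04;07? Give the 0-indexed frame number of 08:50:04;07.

Complete 10-minute blocks: 53, each 17982 frames → 953046.
Remaining 0 whole minutes in the current block: 0 frames.
Within the current minute: 4 × 30 + 7 = 127. Total = 953046 + 0 + 127 = 953173.

953173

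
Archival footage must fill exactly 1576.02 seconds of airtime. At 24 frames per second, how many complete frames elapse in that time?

Frames = 1576.02 × 24 = 945612/25 ≈ 37824.4800.
Complete frames: 37824.

37824 frames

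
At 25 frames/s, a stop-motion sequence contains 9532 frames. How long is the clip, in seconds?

381.28 seconds

Running time = 9532 / (25) = 381.28 s.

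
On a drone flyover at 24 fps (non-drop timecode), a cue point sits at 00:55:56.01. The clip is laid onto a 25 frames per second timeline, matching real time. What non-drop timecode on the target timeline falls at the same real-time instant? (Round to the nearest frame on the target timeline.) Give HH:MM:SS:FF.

Source frame index: (0×3600 + 55×60 + 56) × 24 + 1 = 80545.
Real time: 80545 / (24) = 80545/24 s.
Target frame: (80545/24) × (25) = 2013625/24 ≈ 83901.042 → 83901.
At 25 labels/s: frame 83901 → 00:55:56:01.

00:55:56:01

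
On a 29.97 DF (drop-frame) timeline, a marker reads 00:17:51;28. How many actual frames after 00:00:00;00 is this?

Complete 10-minute blocks: 1, each 17982 frames → 17982.
Remaining 7 whole minutes in the current block: 1800 + 6 × 1798 = 12588 frames.
Within the current minute: 51 × 30 + 28 − 2 = 1556 (labels ;00/;01 skipped at this minute). Total = 17982 + 12588 + 1556 = 32126.

32126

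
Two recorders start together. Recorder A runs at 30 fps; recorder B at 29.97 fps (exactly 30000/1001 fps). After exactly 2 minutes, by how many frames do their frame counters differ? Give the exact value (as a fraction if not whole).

2 min = 120 s.
A emits 30 × 120 = 3600 frames; B emits 30000/1001 × 120 = 3600000/1001.
Difference = 3600/1001 frames (≈ 3.5964); B is behind A.

3600/1001 frames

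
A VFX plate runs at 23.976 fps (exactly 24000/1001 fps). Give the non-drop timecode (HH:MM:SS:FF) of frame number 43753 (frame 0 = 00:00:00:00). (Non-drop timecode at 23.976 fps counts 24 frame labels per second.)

00:30:23:01

43753 ÷ 24 = 1823 full seconds, remainder 1 frame.
1823 s = 0 h 30 min 23 s.
Timecode: 00:30:23:01.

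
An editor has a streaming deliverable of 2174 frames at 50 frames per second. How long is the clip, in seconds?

Running time = 2174 / (50) = 43.48 s.

43.48 seconds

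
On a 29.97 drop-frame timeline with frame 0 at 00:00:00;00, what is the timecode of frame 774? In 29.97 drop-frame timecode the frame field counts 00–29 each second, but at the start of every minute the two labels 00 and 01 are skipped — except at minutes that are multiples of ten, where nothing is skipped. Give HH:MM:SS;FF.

00:00:25;24

Ten DF minutes hold 17982 frames, so frame 774 lies in block 0 (frames 0–17981) with 774 frames into that block.
The block's first minute is 1800 frames and the rest 1798 each; 774 frames reaches minute 0, so 0 × 18 + 0 × 2 = 0 labels have been skipped so far.
Adding those back, label number 774 + 0 = 774 at 30 labels/s is 25 s + 24 f = 0 h 0 min 25 s frame 24, i.e. 00:00:25;24.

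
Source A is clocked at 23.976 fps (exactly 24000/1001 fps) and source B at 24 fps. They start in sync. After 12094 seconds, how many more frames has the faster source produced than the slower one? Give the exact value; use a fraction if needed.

290256/1001 frames

A emits 24000/1001 × 12094 = 290256000/1001 frames; B emits 24 × 12094 = 290256.
Difference = 290256/1001 frames (≈ 289.9660); B is ahead of A.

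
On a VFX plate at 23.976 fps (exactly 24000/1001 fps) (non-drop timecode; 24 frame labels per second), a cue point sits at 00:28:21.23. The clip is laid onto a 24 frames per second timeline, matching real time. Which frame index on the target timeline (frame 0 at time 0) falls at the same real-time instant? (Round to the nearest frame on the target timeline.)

Source frame index: (0×3600 + 28×60 + 21) × 24 + 23 = 40847.
Real time: 40847 / (24000/1001) = 40887847/24000 s.
Target frame: (40887847/24000) × (24) = 40887847/1000 ≈ 40887.847 → 40888.

frame 40888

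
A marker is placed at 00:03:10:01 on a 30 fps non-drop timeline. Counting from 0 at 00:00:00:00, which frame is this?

Total seconds to the label: (0 × 3600 + 3 × 60 + 10) = 190.
Frame index = 190 × 30 + 1 = 5701.

frame 5701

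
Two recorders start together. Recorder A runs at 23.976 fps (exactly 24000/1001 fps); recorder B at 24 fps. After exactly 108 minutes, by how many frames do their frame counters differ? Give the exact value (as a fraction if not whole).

155520/1001 frames

108 min = 6480 s.
A emits 24000/1001 × 6480 = 155520000/1001 frames; B emits 24 × 6480 = 155520.
Difference = 155520/1001 frames (≈ 155.3646); B is ahead of A.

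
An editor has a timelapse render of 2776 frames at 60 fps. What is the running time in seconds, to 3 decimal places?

46.267 seconds

Running time = 2776 × 1/60 = 694/15 s ≈ 46.267 s.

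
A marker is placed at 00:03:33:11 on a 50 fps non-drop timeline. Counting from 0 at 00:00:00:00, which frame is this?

Total seconds to the label: (0 × 3600 + 3 × 60 + 33) = 213.
Frame index = 213 × 50 + 11 = 10661.

frame 10661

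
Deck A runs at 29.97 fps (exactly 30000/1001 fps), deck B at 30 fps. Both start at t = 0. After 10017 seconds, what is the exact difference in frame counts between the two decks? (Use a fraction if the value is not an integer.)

A emits 30000/1001 × 10017 = 42930000/143 frames; B emits 30 × 10017 = 300510.
Difference = 42930/143 frames (≈ 300.2098); B is ahead of A.

42930/143 frames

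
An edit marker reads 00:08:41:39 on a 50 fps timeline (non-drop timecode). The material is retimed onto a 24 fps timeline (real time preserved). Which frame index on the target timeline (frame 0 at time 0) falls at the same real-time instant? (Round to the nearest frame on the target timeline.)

Source frame index: (0×3600 + 8×60 + 41) × 50 + 39 = 26089.
Real time: 26089 / (50) = 26089/50 s.
Target frame: (26089/50) × (24) = 313068/25 ≈ 12522.720 → 12523.

frame 12523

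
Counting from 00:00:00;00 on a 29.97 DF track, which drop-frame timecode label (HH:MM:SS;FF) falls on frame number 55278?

Each 10-minute DF block holds 10 × 60 × 30 − 9 × 2 = 17982 frames. 55278 ÷ 17982 → 3 full blocks, remainder 1332.
Within the partial block the first minute is 1800 frames and each further minute 1798, so 0 further minute boundaries passed. Total skipped labels = 18 × 3 + 2 × 0 = 54.
Non-drop label index = 55278 + 54 = 55332; at 30 labels/s that is 00:30:44:12, i.e. DF 00:30:44;12.

00:30:44;12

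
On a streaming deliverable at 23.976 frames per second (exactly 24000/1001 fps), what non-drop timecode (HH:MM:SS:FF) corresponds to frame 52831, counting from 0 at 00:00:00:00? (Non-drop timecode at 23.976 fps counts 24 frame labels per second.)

52831 ÷ 24 = 2201 full seconds, remainder 7 frames.
2201 s = 0 h 36 min 41 s.
Timecode: 00:36:41:07.

00:36:41:07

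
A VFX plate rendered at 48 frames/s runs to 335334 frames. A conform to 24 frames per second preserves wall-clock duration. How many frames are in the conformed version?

Target frames = source frames × (target rate / source rate) = 335334 × (24)/(48) = 335334 × 1/2 = 167667.

167667 frames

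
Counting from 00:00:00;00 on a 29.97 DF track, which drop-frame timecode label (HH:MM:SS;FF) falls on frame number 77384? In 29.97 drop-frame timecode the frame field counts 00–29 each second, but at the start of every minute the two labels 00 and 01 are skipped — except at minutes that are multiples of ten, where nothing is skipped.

00:43:02;02

Ten DF minutes hold 17982 frames, so frame 77384 lies in block 4 (frames 71928–89909) with 5456 frames into that block.
The block's first minute is 1800 frames and the rest 1798 each; 5456 frames reaches minute 3, so 4 × 18 + 3 × 2 = 78 labels have been skipped so far.
Adding those back, label number 77384 + 78 = 77462 at 30 labels/s is 2582 s + 2 f = 0 h 43 min 2 s frame 2, i.e. 00:43:02;02.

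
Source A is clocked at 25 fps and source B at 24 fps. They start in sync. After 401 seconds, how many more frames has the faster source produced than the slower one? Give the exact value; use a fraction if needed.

A emits 25 × 401 = 10025 frames; B emits 24 × 401 = 9624.
Difference = 401 frames; B is behind A.

401 frames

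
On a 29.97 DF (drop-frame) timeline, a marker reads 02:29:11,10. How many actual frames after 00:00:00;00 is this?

Complete 10-minute blocks: 14, each 17982 frames → 251748.
Remaining 9 whole minutes in the current block: 1800 + 8 × 1798 = 16184 frames.
Within the current minute: 11 × 30 + 10 − 2 = 338 (labels ;00/;01 skipped at this minute). Total = 251748 + 16184 + 338 = 268270.

268270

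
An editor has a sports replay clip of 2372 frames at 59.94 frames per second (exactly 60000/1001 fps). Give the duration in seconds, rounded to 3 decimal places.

39.573 seconds

Running time = 2372 × 1001/60000 = 593593/15000 s ≈ 39.573 s.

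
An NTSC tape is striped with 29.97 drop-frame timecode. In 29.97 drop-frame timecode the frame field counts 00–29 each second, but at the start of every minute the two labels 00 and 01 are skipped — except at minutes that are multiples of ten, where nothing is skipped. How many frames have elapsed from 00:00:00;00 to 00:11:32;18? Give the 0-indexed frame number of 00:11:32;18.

20758

Complete 10-minute blocks: 1, each 17982 frames → 17982.
Remaining 1 whole minute in the current block: 1800 + 0 × 1798 = 1800 frames.
Within the current minute: 32 × 30 + 18 − 2 = 976 (labels ;00/;01 skipped at this minute). Total = 17982 + 1800 + 976 = 20758.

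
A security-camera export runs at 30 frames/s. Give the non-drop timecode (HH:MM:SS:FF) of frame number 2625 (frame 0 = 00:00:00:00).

00:01:27:15

2625 ÷ 30 = 87 full seconds, remainder 15 frames.
87 s = 0 h 1 min 27 s.
Timecode: 00:01:27:15.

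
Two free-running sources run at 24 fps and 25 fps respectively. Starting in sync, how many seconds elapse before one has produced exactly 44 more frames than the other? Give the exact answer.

44 seconds

The gap grows by |25 − 24| = 1 frame per second.
Time for a 44-frame gap: 44 ÷ (1) = 44 s.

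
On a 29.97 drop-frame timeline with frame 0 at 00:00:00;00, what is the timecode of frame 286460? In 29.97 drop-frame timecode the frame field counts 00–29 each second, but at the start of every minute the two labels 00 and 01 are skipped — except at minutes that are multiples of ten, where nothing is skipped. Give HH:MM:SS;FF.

02:39:18;08

Ten DF minutes hold 17982 frames, so frame 286460 lies in block 15 (frames 269730–287711) with 16730 frames into that block.
The block's first minute is 1800 frames and the rest 1798 each; 16730 frames reaches minute 9, so 15 × 18 + 9 × 2 = 288 labels have been skipped so far.
Adding those back, label number 286460 + 288 = 286748 at 30 labels/s is 9558 s + 8 f = 2 h 39 min 18 s frame 8, i.e. 02:39:18;08.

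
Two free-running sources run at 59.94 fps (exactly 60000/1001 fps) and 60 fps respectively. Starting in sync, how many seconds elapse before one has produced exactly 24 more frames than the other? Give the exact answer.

400.4 seconds

The gap grows by |60 − 60000/1001| = 60/1001 frames per second.
Time for a 24-frame gap: 24 ÷ (60/1001) = 400.4 s.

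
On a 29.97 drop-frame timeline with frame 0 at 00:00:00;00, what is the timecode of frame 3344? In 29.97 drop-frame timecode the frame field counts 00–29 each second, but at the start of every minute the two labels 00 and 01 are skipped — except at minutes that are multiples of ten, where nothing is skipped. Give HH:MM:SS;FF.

Ten DF minutes hold 17982 frames, so frame 3344 lies in block 0 (frames 0–17981) with 3344 frames into that block.
The block's first minute is 1800 frames and the rest 1798 each; 3344 frames reaches minute 1, so 0 × 18 + 1 × 2 = 2 labels have been skipped so far.
Adding those back, label number 3344 + 2 = 3346 at 30 labels/s is 111 s + 16 f = 0 h 1 min 51 s frame 16, i.e. 00:01:51;16.

00:01:51;16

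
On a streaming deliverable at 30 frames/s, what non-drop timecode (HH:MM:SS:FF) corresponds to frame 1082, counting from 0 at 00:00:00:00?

1082 ÷ 30 = 36 full seconds, remainder 2 frames.
36 s = 0 h 0 min 36 s.
Timecode: 00:00:36:02.

00:00:36:02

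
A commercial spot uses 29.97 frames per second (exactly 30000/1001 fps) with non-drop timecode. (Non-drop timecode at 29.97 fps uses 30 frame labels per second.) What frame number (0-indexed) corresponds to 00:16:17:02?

Total seconds to the label: (0 × 3600 + 16 × 60 + 17) = 977.
Frame index = 977 × 30 + 2 = 29312.

frame 29312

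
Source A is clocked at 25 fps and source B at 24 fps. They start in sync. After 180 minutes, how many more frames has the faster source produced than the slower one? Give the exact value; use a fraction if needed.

180 min = 10800 s.
A emits 25 × 10800 = 270000 frames; B emits 24 × 10800 = 259200.
Difference = 10800 frames; B is behind A.

10800 frames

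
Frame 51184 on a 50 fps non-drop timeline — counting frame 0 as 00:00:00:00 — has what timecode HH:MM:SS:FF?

00:17:03:34

51184 ÷ 50 = 1023 full seconds, remainder 34 frames.
1023 s = 0 h 17 min 3 s.
Timecode: 00:17:03:34.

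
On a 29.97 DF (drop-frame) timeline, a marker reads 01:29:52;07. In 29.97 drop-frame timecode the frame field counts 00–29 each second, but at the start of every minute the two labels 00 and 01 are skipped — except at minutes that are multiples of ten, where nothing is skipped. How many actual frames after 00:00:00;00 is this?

161605

As if non-drop at 30 labels/s: (1 × 3600 + 29 × 60 + 52) × 30 + 7 = 161767.
Minute boundaries passed: 89; those not divisible by 10: 89 − 8 = 81; dropped labels = 2 × 81 = 162.
Actual frame index = 161767 − 162 = 161605.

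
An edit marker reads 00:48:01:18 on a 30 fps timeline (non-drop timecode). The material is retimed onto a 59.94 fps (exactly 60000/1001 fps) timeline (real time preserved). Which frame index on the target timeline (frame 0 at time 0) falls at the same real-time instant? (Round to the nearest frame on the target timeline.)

frame 172723

Source frame index: (0×3600 + 48×60 + 1) × 30 + 18 = 86448.
Real time: 86448 / (30) = 14408/5 s.
Target frame: (14408/5) × (60000/1001) = 172896000/1001 ≈ 172723.277 → 172723.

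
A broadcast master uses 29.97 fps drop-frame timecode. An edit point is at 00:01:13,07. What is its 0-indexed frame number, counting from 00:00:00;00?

As if non-drop at 30 labels/s: (0 × 3600 + 1 × 60 + 13) × 30 + 7 = 2197.
Minute boundaries passed: 1; those not divisible by 10: 1 − 0 = 1; dropped labels = 2 × 1 = 2.
Actual frame index = 2197 − 2 = 2195.

2195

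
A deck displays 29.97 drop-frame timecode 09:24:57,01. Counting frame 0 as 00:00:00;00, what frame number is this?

1015895

As if non-drop at 30 labels/s: (9 × 3600 + 24 × 60 + 57) × 30 + 1 = 1016911.
Minute boundaries passed: 564; those not divisible by 10: 564 − 56 = 508; dropped labels = 2 × 508 = 1016.
Actual frame index = 1016911 − 1016 = 1015895.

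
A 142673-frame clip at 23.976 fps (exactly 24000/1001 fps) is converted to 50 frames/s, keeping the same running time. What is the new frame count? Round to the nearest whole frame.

Frames at target rate = 142673 × (50) / (24000/1001) = 142815673/480 ≈ 297532.652.
Nearest whole frame: 297533.

297533 frames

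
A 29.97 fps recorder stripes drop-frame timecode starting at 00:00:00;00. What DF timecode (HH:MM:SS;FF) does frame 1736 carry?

Ten DF minutes hold 17982 frames, so frame 1736 lies in block 0 (frames 0–17981) with 1736 frames into that block.
The block's first minute is 1800 frames and the rest 1798 each; 1736 frames reaches minute 0, so 0 × 18 + 0 × 2 = 0 labels have been skipped so far.
Adding those back, label number 1736 + 0 = 1736 at 30 labels/s is 57 s + 26 f = 0 h 0 min 57 s frame 26, i.e. 00:00:57;26.

00:00:57;26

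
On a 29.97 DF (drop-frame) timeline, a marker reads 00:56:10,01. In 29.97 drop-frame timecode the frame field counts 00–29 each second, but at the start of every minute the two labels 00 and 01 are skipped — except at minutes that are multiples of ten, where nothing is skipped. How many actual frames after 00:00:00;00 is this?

As if non-drop at 30 labels/s: (0 × 3600 + 56 × 60 + 10) × 30 + 1 = 101101.
Minute boundaries passed: 56; those not divisible by 10: 56 − 5 = 51; dropped labels = 2 × 51 = 102.
Actual frame index = 101101 − 102 = 100999.

100999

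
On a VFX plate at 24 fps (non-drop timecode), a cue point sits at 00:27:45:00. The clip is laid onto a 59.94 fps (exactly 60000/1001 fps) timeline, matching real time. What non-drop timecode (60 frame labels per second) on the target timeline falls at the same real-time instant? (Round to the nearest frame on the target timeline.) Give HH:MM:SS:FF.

Source frame index: (0×3600 + 27×60 + 45) × 24 + 0 = 39960.
Real time: 39960 / (24) = 1665 s.
Target frame: (1665) × (60000/1001) = 99900000/1001 ≈ 99800.200 → 99800.
At 60 labels/s: frame 99800 → 00:27:43:20.

00:27:43:20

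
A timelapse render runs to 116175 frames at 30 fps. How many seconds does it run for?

Running time = 116175 / (30) = 3872.5 s.

3872.5 seconds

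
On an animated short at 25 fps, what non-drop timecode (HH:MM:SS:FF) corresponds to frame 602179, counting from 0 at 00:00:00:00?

06:41:27:04

602179 ÷ 25 = 24087 full seconds, remainder 4 frames.
24087 s = 6 h 41 min 27 s.
Timecode: 06:41:27:04.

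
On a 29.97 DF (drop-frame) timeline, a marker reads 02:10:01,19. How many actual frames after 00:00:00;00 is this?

233815

As if non-drop at 30 labels/s: (2 × 3600 + 10 × 60 + 1) × 30 + 19 = 234049.
Minute boundaries passed: 130; those not divisible by 10: 130 − 13 = 117; dropped labels = 2 × 117 = 234.
Actual frame index = 234049 − 234 = 233815.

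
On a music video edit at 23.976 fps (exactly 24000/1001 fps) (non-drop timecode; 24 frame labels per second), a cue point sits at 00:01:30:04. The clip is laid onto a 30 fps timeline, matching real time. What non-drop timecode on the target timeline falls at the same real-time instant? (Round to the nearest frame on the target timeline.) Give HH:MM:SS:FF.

Source frame index: (0×3600 + 1×60 + 30) × 24 + 4 = 2164.
Real time: 2164 / (24000/1001) = 541541/6000 s.
Target frame: (541541/6000) × (30) = 541541/200 ≈ 2707.705 → 2708.
At 30 labels/s: frame 2708 → 00:01:30:08.

00:01:30:08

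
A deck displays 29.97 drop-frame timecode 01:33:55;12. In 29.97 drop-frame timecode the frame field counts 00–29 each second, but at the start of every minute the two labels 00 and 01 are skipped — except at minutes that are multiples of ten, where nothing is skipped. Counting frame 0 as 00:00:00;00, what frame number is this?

168894

As if non-drop at 30 labels/s: (1 × 3600 + 33 × 60 + 55) × 30 + 12 = 169062.
Minute boundaries passed: 93; those not divisible by 10: 93 − 9 = 84; dropped labels = 2 × 84 = 168.
Actual frame index = 169062 − 168 = 168894.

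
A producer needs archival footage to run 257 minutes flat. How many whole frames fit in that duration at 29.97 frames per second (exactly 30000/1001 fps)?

257 min = 15420 s.
Frames = 15420 × 30000/1001 = 462600000/1001 ≈ 462137.8621.
Complete frames: 462137.

462137 frames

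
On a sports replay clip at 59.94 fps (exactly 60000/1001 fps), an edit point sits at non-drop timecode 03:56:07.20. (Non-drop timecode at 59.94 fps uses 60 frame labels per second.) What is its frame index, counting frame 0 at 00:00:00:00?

Total seconds to the label: (3 × 3600 + 56 × 60 + 7) = 14167.
Frame index = 14167 × 60 + 20 = 850040.

850040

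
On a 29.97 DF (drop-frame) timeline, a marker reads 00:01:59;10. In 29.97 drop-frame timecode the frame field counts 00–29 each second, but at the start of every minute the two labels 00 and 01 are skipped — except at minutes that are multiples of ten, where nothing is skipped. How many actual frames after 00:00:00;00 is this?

3578

As if non-drop at 30 labels/s: (0 × 3600 + 1 × 60 + 59) × 30 + 10 = 3580.
Minute boundaries passed: 1; those not divisible by 10: 1 − 0 = 1; dropped labels = 2 × 1 = 2.
Actual frame index = 3580 − 2 = 3578.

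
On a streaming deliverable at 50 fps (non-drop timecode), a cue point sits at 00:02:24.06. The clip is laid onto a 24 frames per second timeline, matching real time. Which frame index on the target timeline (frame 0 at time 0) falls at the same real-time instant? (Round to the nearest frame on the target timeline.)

frame 3459

Source frame index: (0×3600 + 2×60 + 24) × 50 + 6 = 7206.
Real time: 7206 / (50) = 3603/25 s.
Target frame: (3603/25) × (24) = 86472/25 ≈ 3458.880 → 3459.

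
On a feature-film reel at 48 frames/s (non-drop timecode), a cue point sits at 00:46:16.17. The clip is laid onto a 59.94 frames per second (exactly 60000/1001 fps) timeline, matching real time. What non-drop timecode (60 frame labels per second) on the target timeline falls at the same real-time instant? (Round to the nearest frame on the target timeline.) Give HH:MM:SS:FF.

00:46:13:35

Source frame index: (0×3600 + 46×60 + 16) × 48 + 17 = 133265.
Real time: 133265 / (48) = 133265/48 s.
Target frame: (133265/48) × (60000/1001) = 15143750/91 ≈ 166414.835 → 166415.
At 60 labels/s: frame 166415 → 00:46:13:35.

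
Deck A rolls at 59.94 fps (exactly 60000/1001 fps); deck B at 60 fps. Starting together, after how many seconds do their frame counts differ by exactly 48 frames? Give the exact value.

The gap grows by |60 − 60000/1001| = 60/1001 frames per second.
Time for a 48-frame gap: 48 ÷ (60/1001) = 800.8 s.

800.8 seconds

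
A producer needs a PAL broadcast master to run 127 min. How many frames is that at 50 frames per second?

381000 frames

127 min = 7620 s.
Frames = 7620 × 50 = 381000.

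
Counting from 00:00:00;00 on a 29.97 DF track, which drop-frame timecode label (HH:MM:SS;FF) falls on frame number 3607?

Ten DF minutes hold 17982 frames, so frame 3607 lies in block 0 (frames 0–17981) with 3607 frames into that block.
The block's first minute is 1800 frames and the rest 1798 each; 3607 frames reaches minute 2, so 0 × 18 + 2 × 2 = 4 labels have been skipped so far.
Adding those back, label number 3607 + 4 = 3611 at 30 labels/s is 120 s + 11 f = 0 h 2 min 0 s frame 11, i.e. 00:02:00;11.

00:02:00;11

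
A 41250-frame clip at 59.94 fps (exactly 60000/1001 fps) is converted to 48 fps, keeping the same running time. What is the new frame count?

33033 frames

Target frames = source frames × (target rate / source rate) = 41250 × (48)/(60000/1001) = 41250 × 1001/1250 = 33033.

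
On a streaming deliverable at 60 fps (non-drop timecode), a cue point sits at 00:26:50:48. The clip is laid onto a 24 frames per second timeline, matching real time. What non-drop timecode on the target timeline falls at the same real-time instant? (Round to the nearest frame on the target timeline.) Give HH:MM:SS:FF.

Source frame index: (0×3600 + 26×60 + 50) × 60 + 48 = 96648.
Real time: 96648 / (60) = 8054/5 s.
Target frame: (8054/5) × (24) = 193296/5 ≈ 38659.200 → 38659.
At 24 labels/s: frame 38659 → 00:26:50:19.

00:26:50:19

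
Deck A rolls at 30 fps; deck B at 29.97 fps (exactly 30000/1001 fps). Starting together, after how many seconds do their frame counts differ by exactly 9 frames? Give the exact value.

The gap grows by |30000/1001 − 30| = 30/1001 frames per second.
Time for a 9-frame gap: 9 ÷ (30/1001) = 300.3 s.

300.3 seconds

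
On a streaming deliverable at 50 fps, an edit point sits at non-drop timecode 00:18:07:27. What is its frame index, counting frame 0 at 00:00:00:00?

Total seconds to the label: (0 × 3600 + 18 × 60 + 7) = 1087.
Frame index = 1087 × 50 + 27 = 54377.

54377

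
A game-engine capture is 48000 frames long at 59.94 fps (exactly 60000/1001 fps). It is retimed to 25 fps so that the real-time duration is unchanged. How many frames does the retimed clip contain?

Target frames = source frames × (target rate / source rate) = 48000 × (25)/(60000/1001) = 48000 × 1001/2400 = 20020.

20020 frames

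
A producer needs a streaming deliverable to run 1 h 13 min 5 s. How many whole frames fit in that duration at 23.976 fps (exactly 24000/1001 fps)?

1 h 13 min 5 s = 4385 s.
Frames = 4385 × 24000/1001 = 105240000/1001 ≈ 105134.8651.
Complete frames: 105134.

105134 frames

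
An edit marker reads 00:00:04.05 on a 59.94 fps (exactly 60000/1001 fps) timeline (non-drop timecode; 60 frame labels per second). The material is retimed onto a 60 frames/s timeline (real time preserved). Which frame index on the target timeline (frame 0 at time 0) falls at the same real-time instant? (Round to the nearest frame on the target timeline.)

frame 245

Source frame index: (0×3600 + 0×60 + 4) × 60 + 5 = 245.
Real time: 245 / (60000/1001) = 49049/12000 s.
Target frame: (49049/12000) × (60) = 49049/200 ≈ 245.245 → 245.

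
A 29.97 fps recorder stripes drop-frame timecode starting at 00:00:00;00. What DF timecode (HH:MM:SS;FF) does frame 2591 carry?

Each 10-minute DF block holds 10 × 60 × 30 − 9 × 2 = 17982 frames. 2591 ÷ 17982 → 0 full blocks, remainder 2591.
Within the partial block the first minute is 1800 frames and each further minute 1798, so 1 further minute boundary passed. Total skipped labels = 18 × 0 + 2 × 1 = 2.
Non-drop label index = 2591 + 2 = 2593; at 30 labels/s that is 00:01:26:13, i.e. DF 00:01:26;13.

00:01:26;13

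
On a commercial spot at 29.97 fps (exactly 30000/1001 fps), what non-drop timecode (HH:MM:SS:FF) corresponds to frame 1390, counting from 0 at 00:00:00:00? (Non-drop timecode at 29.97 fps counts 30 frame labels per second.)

1390 ÷ 30 = 46 full seconds, remainder 10 frames.
46 s = 0 h 0 min 46 s.
Timecode: 00:00:46:10.

00:00:46:10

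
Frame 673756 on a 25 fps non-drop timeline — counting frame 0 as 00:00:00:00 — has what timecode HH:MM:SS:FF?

673756 ÷ 25 = 26950 full seconds, remainder 6 frames.
26950 s = 7 h 29 min 10 s.
Timecode: 07:29:10:06.

07:29:10:06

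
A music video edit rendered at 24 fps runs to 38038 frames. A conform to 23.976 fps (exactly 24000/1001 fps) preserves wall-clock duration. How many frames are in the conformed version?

38000 frames

Target frames = source frames × (target rate / source rate) = 38038 × (24000/1001)/(24) = 38038 × 1000/1001 = 38000.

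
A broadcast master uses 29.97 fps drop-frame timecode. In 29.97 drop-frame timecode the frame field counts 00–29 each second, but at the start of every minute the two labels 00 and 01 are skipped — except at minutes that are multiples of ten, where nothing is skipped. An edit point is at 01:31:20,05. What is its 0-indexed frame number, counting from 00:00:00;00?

164241

As if non-drop at 30 labels/s: (1 × 3600 + 31 × 60 + 20) × 30 + 5 = 164405.
Minute boundaries passed: 91; those not divisible by 10: 91 − 9 = 82; dropped labels = 2 × 82 = 164.
Actual frame index = 164405 − 164 = 164241.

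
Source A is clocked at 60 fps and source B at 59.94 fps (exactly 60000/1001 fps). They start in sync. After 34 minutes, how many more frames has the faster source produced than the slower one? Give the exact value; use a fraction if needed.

34 min = 2040 s.
A emits 60 × 2040 = 122400 frames; B emits 60000/1001 × 2040 = 122400000/1001.
Difference = 122400/1001 frames (≈ 122.2777); B is behind A.

122400/1001 frames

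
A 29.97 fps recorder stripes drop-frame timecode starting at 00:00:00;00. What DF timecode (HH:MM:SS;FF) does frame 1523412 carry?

Each 10-minute DF block holds 10 × 60 × 30 − 9 × 2 = 17982 frames. 1523412 ÷ 17982 → 84 full blocks, remainder 12924.
Within the partial block the first minute is 1800 frames and each further minute 1798, so 7 further minute boundaries passed. Total skipped labels = 18 × 84 + 2 × 7 = 1526.
Non-drop label index = 1523412 + 1526 = 1524938; at 30 labels/s that is 14:07:11:08, i.e. DF 14:07:11;08.

14:07:11;08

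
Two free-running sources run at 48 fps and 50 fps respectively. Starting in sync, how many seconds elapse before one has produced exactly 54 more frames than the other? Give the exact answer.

27 seconds

The gap grows by |50 − 48| = 2 frames per second.
Time for a 54-frame gap: 54 ÷ (2) = 27 s.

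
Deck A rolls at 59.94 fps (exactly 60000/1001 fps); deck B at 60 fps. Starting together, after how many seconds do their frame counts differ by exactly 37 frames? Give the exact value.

37037/60 seconds

The gap grows by |60 − 60000/1001| = 60/1001 frames per second.
Time for a 37-frame gap: 37 ÷ (60/1001) = 37037/60 s.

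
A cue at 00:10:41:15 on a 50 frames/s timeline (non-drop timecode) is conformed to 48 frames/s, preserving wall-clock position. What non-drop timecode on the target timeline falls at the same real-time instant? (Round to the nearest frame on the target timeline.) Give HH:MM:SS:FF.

00:10:41:14

Source frame index: (0×3600 + 10×60 + 41) × 50 + 15 = 32065.
Real time: 32065 / (50) = 6413/10 s.
Target frame: (6413/10) × (48) = 153912/5 ≈ 30782.400 → 30782.
At 48 labels/s: frame 30782 → 00:10:41:14.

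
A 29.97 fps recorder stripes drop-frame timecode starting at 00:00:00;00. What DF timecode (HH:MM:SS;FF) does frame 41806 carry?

Each 10-minute DF block holds 10 × 60 × 30 − 9 × 2 = 17982 frames. 41806 ÷ 17982 → 2 full blocks, remainder 5842.
Within the partial block the first minute is 1800 frames and each further minute 1798, so 3 further minute boundaries passed. Total skipped labels = 18 × 2 + 2 × 3 = 42.
Non-drop label index = 41806 + 42 = 41848; at 30 labels/s that is 00:23:14:28, i.e. DF 00:23:14;28.

00:23:14;28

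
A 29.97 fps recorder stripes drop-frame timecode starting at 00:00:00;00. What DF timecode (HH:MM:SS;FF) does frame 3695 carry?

00:02:03;09

Ten DF minutes hold 17982 frames, so frame 3695 lies in block 0 (frames 0–17981) with 3695 frames into that block.
The block's first minute is 1800 frames and the rest 1798 each; 3695 frames reaches minute 2, so 0 × 18 + 2 × 2 = 4 labels have been skipped so far.
Adding those back, label number 3695 + 4 = 3699 at 30 labels/s is 123 s + 9 f = 0 h 2 min 3 s frame 9, i.e. 00:02:03;09.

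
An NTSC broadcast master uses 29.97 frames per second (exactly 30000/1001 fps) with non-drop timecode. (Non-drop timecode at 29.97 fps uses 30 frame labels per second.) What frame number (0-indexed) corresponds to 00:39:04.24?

Total seconds to the label: (0 × 3600 + 39 × 60 + 4) = 2344.
Frame index = 2344 × 30 + 24 = 70344.

frame 70344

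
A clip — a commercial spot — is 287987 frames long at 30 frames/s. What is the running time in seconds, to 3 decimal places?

9599.567 seconds

Running time = 287987 × 1/30 = 287987/30 s ≈ 9599.567 s.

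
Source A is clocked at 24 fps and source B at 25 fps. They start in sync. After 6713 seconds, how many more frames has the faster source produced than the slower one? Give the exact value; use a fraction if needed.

A emits 24 × 6713 = 161112 frames; B emits 25 × 6713 = 167825.
Difference = 6713 frames; B is ahead of A.

6713 frames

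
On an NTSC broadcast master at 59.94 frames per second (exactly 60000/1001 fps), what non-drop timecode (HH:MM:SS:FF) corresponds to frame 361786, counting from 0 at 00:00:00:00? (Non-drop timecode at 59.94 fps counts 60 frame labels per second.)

361786 ÷ 60 = 6029 full seconds, remainder 46 frames.
6029 s = 1 h 40 min 29 s.
Timecode: 01:40:29:46.

01:40:29:46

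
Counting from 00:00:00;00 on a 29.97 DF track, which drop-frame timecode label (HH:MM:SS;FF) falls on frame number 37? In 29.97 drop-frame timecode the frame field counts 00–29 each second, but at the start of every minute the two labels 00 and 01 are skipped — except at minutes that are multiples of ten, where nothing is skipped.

Each 10-minute DF block holds 10 × 60 × 30 − 9 × 2 = 17982 frames. 37 ÷ 17982 → 0 full blocks, remainder 37.
Within the partial block the first minute is 1800 frames and each further minute 1798, so 0 further minute boundaries passed. Total skipped labels = 18 × 0 + 2 × 0 = 0.
Non-drop label index = 37 + 0 = 37; at 30 labels/s that is 00:00:01:07, i.e. DF 00:00:01;07.

00:00:01;07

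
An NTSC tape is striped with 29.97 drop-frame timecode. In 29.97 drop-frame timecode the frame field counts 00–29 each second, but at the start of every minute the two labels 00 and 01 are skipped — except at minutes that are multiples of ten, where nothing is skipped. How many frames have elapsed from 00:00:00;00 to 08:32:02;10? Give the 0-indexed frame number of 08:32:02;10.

920748

Complete 10-minute blocks: 51, each 17982 frames → 917082.
Remaining 2 whole minutes in the current block: 1800 + 1 × 1798 = 3598 frames.
Within the current minute: 2 × 30 + 10 − 2 = 68 (labels ;00/;01 skipped at this minute). Total = 917082 + 3598 + 68 = 920748.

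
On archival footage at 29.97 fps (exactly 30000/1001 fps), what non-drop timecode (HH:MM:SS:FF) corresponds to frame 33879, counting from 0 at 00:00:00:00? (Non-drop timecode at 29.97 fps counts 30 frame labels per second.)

33879 ÷ 30 = 1129 full seconds, remainder 9 frames.
1129 s = 0 h 18 min 49 s.
Timecode: 00:18:49:09.

00:18:49:09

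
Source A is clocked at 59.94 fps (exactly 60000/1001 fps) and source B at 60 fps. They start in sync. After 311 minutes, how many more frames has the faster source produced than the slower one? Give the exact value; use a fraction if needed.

311 min = 18660 s.
A emits 60000/1001 × 18660 = 1119600000/1001 frames; B emits 60 × 18660 = 1119600.
Difference = 1119600/1001 frames (≈ 1118.4815); B is ahead of A.

1119600/1001 frames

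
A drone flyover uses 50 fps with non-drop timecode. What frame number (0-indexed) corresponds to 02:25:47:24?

Total seconds to the label: (2 × 3600 + 25 × 60 + 47) = 8747.
Frame index = 8747 × 50 + 24 = 437374.

437374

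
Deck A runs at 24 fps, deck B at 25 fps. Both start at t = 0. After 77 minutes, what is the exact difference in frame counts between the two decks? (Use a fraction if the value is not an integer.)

4620 frames

77 min = 4620 s.
A emits 24 × 4620 = 110880 frames; B emits 25 × 4620 = 115500.
Difference = 4620 frames; B is ahead of A.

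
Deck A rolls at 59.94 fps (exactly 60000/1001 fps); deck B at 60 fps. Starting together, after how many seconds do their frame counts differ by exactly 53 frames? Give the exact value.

53053/60 seconds

The gap grows by |60 − 60000/1001| = 60/1001 frames per second.
Time for a 53-frame gap: 53 ÷ (60/1001) = 53053/60 s.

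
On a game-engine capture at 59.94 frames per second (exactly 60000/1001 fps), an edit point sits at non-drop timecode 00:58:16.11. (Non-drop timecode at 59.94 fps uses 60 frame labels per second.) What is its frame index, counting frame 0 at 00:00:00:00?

frame 209771

Total seconds to the label: (0 × 3600 + 58 × 60 + 16) = 3496.
Frame index = 3496 × 60 + 11 = 209771.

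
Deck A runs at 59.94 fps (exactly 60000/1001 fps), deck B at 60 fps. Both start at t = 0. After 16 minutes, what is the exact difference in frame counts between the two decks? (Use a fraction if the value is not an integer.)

57600/1001 frames

16 min = 960 s.
A emits 60000/1001 × 960 = 57600000/1001 frames; B emits 60 × 960 = 57600.
Difference = 57600/1001 frames (≈ 57.5425); B is ahead of A.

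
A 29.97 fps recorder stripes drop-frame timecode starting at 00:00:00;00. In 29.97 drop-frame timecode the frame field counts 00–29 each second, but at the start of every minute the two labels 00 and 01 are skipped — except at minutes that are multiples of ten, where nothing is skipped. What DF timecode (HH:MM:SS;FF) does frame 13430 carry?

Each 10-minute DF block holds 10 × 60 × 30 − 9 × 2 = 17982 frames. 13430 ÷ 17982 → 0 full blocks, remainder 13430.
Within the partial block the first minute is 1800 frames and each further minute 1798, so 7 further minute boundaries passed. Total skipped labels = 18 × 0 + 2 × 7 = 14.
Non-drop label index = 13430 + 14 = 13444; at 30 labels/s that is 00:07:28:04, i.e. DF 00:07:28;04.

00:07:28;04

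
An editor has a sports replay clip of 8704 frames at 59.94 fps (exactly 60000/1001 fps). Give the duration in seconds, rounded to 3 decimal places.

Running time = 8704 × 1001/60000 = 272272/1875 s ≈ 145.212 s.

145.212 seconds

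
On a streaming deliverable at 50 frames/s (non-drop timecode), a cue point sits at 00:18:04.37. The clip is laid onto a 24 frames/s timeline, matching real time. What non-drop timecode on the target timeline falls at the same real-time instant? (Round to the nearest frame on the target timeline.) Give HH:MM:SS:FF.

00:18:04:18

Source frame index: (0×3600 + 18×60 + 4) × 50 + 37 = 54237.
Real time: 54237 / (50) = 54237/50 s.
Target frame: (54237/50) × (24) = 650844/25 ≈ 26033.760 → 26034.
At 24 labels/s: frame 26034 → 00:18:04:18.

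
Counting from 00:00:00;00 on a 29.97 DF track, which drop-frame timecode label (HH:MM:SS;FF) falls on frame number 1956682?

18:08:08;02

Each 10-minute DF block holds 10 × 60 × 30 − 9 × 2 = 17982 frames. 1956682 ÷ 17982 → 108 full blocks, remainder 14626.
Within the partial block the first minute is 1800 frames and each further minute 1798, so 8 further minute boundaries passed. Total skipped labels = 18 × 108 + 2 × 8 = 1960.
Non-drop label index = 1956682 + 1960 = 1958642; at 30 labels/s that is 18:08:08:02, i.e. DF 18:08:08;02.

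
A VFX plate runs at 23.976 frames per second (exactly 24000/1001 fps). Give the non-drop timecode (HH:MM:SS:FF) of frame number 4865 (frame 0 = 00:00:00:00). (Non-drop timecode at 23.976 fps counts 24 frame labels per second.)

00:03:22:17

4865 ÷ 24 = 202 full seconds, remainder 17 frames.
202 s = 0 h 3 min 22 s.
Timecode: 00:03:22:17.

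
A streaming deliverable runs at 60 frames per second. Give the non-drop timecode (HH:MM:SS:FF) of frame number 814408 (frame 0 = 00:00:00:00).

814408 ÷ 60 = 13573 full seconds, remainder 28 frames.
13573 s = 3 h 46 min 13 s.
Timecode: 03:46:13:28.

03:46:13:28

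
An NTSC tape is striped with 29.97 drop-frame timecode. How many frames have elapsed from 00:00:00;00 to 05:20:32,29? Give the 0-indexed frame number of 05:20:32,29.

Complete 10-minute blocks: 32, each 17982 frames → 575424.
Remaining 0 whole minutes in the current block: 0 frames.
Within the current minute: 32 × 30 + 29 = 989. Total = 575424 + 0 + 989 = 576413.

576413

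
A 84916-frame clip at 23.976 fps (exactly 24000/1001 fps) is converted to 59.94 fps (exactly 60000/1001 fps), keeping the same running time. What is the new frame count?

Target frames = source frames × (target rate / source rate) = 84916 × (60000/1001)/(24000/1001) = 84916 × 5/2 = 212290.

212290 frames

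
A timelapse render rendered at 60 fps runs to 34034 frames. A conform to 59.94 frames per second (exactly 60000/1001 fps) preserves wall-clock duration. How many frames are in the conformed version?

34000 frames

Target frames = source frames × (target rate / source rate) = 34034 × (60000/1001)/(60) = 34034 × 1000/1001 = 34000.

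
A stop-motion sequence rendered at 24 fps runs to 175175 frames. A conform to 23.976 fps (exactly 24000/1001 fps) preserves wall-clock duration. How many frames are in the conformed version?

175000 frames

Target frames = source frames × (target rate / source rate) = 175175 × (24000/1001)/(24) = 175175 × 1000/1001 = 175000.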